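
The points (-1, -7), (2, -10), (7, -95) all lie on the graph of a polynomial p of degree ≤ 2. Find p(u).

Write p(u) = au^2 + bu + c. Substituting each data point gives a linear system:
  a - b + c = -7
  4a + 2b + c = -10
  49a + 7b + c = -95
Solving the system yields a = -2, b = 1, c = -4.
So p(u) = -2u^2 + u - 4.
Check: p(2) = -10. ✓

p(u) = -2u^2 + u - 4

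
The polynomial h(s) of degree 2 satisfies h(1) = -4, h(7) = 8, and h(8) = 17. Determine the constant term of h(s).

Write h(s) = as^2 + bs + c. Substituting each data point gives a linear system:
  a + b + c = -4
  49a + 7b + c = 8
  64a + 8b + c = 17
Solving the system yields a = 1, b = -6, c = 1.
So h(s) = s^2 - 6s + 1.
The constant term is 1.

1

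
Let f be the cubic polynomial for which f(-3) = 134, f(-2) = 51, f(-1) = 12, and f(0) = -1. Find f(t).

Write f(t) = at^3 + bt^2 + ct + d. Substituting each data point gives a linear system:
  -27a + 9b - 3c + d = 134
  -8a + 4b - 2c + d = 51
  -a + b - c + d = 12
  d = -1
Solving the system yields a = -3, b = 4, c = -6, d = -1.
So f(t) = -3t³ + 4t² - 6t - 1.
Check: f(-1) = 12. ✓

f(t) = -3t^3 + 4t^2 - 6t - 1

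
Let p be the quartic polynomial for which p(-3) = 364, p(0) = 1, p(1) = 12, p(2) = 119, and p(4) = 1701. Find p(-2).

Using the Lagrange interpolation formula with nodes -3, 0, 1, 2, 4:
  L_0(u) = u(u - 1)(u - 2)(u - 4) / 420
  L_1(u) = (u + 3)(u - 1)(u - 2)(u - 4) / -24
  L_2(u) = (u + 3)u(u - 2)(u - 4) / 12
  L_3(u) = (u + 3)u(u - 1)(u - 4) / -20
  L_4(u) = (u + 3)u(u - 1)(u - 2) / 168
Then p(u) = 364·L_0(u) + 1·L_1(u) + 12·L_2(u) + 119·L_3(u) + 1701·L_4(u).
Expanding and collecting terms gives p(u) = 6u^4 + 3u^3 - 3u^2 + 5u + 1.
Evaluating at u = -2: p(-2) = 51.

51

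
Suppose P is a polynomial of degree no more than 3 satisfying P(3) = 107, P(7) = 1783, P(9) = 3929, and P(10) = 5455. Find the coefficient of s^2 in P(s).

-5

Write P(s) = as^3 + bs^2 + cs + d. Substituting each data point gives a linear system:
  27a + 9b + 3c + d = 107
  343a + 49b + 7c + d = 1783
  729a + 81b + 9c + d = 3929
  1000a + 100b + 10c + d = 5455
Solving the system yields a = 6, b = -5, c = -5, d = 5.
So P(s) = 6s^3 - 5s^2 - 5s + 5.
The coefficient of s^2 is -5.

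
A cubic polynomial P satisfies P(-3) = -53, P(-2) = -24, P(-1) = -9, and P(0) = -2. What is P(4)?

66

Forward differences of the values at s = -3, -2, -1, 0:
  P  : -53  -24  -9  -2
  Δ  : 29  15  7
  Δ^2: -14  -8
  Δ^3: 6
The third differences are constant, confirming degree 3.
Interpolating (Newton forward form) and evaluating at s = 4 gives P(4) = 66.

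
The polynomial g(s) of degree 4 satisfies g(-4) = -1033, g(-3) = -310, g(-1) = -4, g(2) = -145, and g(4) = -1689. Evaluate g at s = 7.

-13980

Using the Lagrange interpolation formula with nodes -4, -3, -1, 2, 4:
  L_0(s) = (s + 3)(s + 1)(s - 2)(s - 4) / 144
  L_1(s) = (s + 4)(s + 1)(s - 2)(s - 4) / -70
  L_2(s) = (s + 4)(s + 3)(s - 2)(s - 4) / 90
  L_3(s) = (s + 4)(s + 3)(s + 1)(s - 4) / -180
  L_4(s) = (s + 4)(s + 3)(s + 1)(s - 2) / 560
Then g(s) = -1033·L_0(s) - 310·L_1(s) - 4·L_2(s) - 145·L_3(s) - 1689·L_4(s).
Expanding and collecting terms gives g(s) = -5s^4 - 5s^3 - 5s^2 - 2s - 1.
Evaluating at s = 7: g(7) = -13980.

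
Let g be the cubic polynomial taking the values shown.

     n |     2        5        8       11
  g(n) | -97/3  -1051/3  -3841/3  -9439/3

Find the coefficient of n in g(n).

0

Write g(n) = an^3 + bn^2 + cn + d. Substituting each data point gives a linear system:
  8a + 4b + 2c + d = -97/3
  125a + 25b + 5c + d = -1051/3
  512a + 64b + 8c + d = -3841/3
  1331a + 121b + 11c + d = -9439/3
Solving the system yields a = -2, b = -4, c = 0, d = -1/3.
So g(n) = -2n^3 - 4n^2 - 1/3.
The coefficient of n is 0.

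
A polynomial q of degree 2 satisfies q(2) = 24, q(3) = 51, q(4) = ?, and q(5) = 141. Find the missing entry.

The 3 known points determine the degree-2 polynomial uniquely.
Write q(s) = as^2 + bs + c. Substituting each data point gives a linear system:
  4a + 2b + c = 24
  9a + 3b + c = 51
  25a + 5b + c = 141
Solving the system yields a = 6, b = -3, c = 6.
So q(s) = 6s^2 - 3s + 6.
Then q(4) = 90.

90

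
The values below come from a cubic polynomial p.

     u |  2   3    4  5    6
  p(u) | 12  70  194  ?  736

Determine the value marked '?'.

408

On equispaced nodes a degree-3 polynomial has vanishing fourth forward difference, so
  p(2) - 4·p(3) + 6·p(4) - 4·p(5) + p(6) = 0.
Substituting the known values and solving for p(5):
  -4·p(5) = -1632
  p(5) = 408.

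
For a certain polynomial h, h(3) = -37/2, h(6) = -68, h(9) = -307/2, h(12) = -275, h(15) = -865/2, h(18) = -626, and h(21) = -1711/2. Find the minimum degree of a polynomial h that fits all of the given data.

Forward differences of the values at t = 3, 6, 9, 12, 15, 18, 21:
  h  : -37/2  -68  -307/2  -275  -865/2  -626  -1711/2
  Δ  : -99/2  -171/2  -243/2  -315/2  -387/2  -459/2
  Δ^2: -36  -36  -36  -36  -36
  Δ^3: 0  0  0  0
  Δ^4: 0  0  0
  Δ^5: 0  0
  Δ^6: 0
The second differences are constant (-36) and nonzero, while all higher differences vanish, so the minimal degree is 2.

2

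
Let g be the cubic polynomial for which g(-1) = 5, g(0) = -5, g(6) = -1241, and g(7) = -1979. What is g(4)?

-365

Using the Lagrange interpolation formula with nodes -1, 0, 6, 7:
  L_0(s) = s(s - 6)(s - 7) / -56
  L_1(s) = (s + 1)(s - 6)(s - 7) / 42
  L_2(s) = (s + 1)s(s - 7) / -42
  L_3(s) = (s + 1)s(s - 6) / 56
Then g(s) = 5·L_0(s) - 5·L_1(s) - 1241·L_2(s) - 1979·L_3(s).
Expanding and collecting terms gives g(s) = -6s^3 + 2s^2 - 2s - 5.
Evaluating at s = 4: g(4) = -365.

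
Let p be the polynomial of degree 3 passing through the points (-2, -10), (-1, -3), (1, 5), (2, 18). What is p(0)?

Using the Lagrange interpolation formula with nodes -2, -1, 1, 2:
  L_0(s) = (s + 1)(s - 1)(s - 2) / -12
  L_1(s) = (s + 2)(s - 1)(s - 2) / 6
  L_2(s) = (s + 2)(s + 1)(s - 2) / -6
  L_3(s) = (s + 2)(s + 1)(s - 1) / 12
Then p(s) = -10·L_0(s) - 3·L_1(s) + 5·L_2(s) + 18·L_3(s).
Expanding and collecting terms gives p(s) = s^3 + s^2 + 3s.
Evaluating at s = 0: p(0) = 0.

0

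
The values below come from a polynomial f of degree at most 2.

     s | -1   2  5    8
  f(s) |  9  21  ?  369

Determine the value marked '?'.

The 3 known points determine the degree-2 polynomial uniquely.
Write f(s) = as^2 + bs + c. Substituting each data point gives a linear system:
  a - b + c = 9
  4a + 2b + c = 21
  64a + 8b + c = 369
Solving the system yields a = 6, b = -2, c = 1.
So f(s) = 6s² - 2s + 1.
Then f(5) = 141.

141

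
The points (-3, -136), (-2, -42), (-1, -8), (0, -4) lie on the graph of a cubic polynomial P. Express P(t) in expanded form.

P(t) = 5t^3 - t - 4

Using the Lagrange interpolation formula with nodes -3, -2, -1, 0:
  L_0(t) = (t + 2)(t + 1)t / -6
  L_1(t) = (t + 3)(t + 1)t / 2
  L_2(t) = (t + 3)(t + 2)t / -2
  L_3(t) = (t + 3)(t + 2)(t + 1) / 6
Then P(t) = -136·L_0(t) - 42·L_1(t) - 8·L_2(t) - 4·L_3(t).
Expanding and collecting terms gives P(t) = 5t^3 - t - 4.
Check: P(-2) = -42. ✓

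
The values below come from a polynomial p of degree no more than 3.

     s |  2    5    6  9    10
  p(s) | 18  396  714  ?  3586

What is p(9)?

The 4 known points determine the degree-3 polynomial uniquely.
Write p(s) = as^3 + bs^2 + cs + d. Substituting each data point gives a linear system:
  8a + 4b + 2c + d = 18
  125a + 25b + 5c + d = 396
  216a + 36b + 6c + d = 714
  1000a + 100b + 10c + d = 3586
Solving the system yields a = 4, b = -4, c = -2, d = 6.
So p(s) = 4s^3 - 4s^2 - 2s + 6.
Then p(9) = 2580.

2580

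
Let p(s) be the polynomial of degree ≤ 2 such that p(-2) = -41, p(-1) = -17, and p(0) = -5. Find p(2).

-17

Forward differences of the values at s = -2, -1, 0:
  p  : -41  -17  -5
  Δ  : 24  12
  Δ^2: -12
The second differences are constant, confirming degree 2.
Interpolating (Newton forward form) and evaluating at s = 2 gives p(2) = -17.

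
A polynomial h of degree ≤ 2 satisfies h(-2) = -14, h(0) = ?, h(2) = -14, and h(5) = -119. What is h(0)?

6

The 3 known points determine the degree-2 polynomial uniquely.
Write h(t) = at^2 + bt + c. Substituting each data point gives a linear system:
  4a - 2b + c = -14
  4a + 2b + c = -14
  25a + 5b + c = -119
Solving the system yields a = -5, b = 0, c = 6.
So h(t) = -5t^2 + 6.
Then h(0) = 6.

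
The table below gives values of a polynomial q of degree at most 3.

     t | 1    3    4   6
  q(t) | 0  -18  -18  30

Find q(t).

Write q(t) = at^3 + bt^2 + ct + d. Substituting each data point gives a linear system:
  a + b + c + d = 0
  27a + 9b + 3c + d = -18
  64a + 16b + 4c + d = -18
  216a + 36b + 6c + d = 30
Solving the system yields a = 1, b = -5, c = -2, d = 6.
So q(t) = t^3 - 5t^2 - 2t + 6.
Check: q(6) = 30. ✓

q(t) = t^3 - 5t^2 - 2t + 6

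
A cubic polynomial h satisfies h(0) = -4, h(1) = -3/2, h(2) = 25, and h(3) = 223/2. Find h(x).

Write h(x) = ax^3 + bx^2 + cx + d. Substituting each data point gives a linear system:
  d = -4
  a + b + c + d = -3/2
  8a + 4b + 2c + d = 25
  27a + 9b + 3c + d = 223/2
Solving the system yields a = 6, b = -6, c = 5/2, d = -4.
So h(x) = 6x^3 - 6x^2 + (5/2)x - 4.
Check: h(3) = 223/2. ✓

h(x) = 6x^3 - 6x^2 + (5/2)x - 4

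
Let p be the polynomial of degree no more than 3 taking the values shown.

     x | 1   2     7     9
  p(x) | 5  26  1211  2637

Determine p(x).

Write p(x) = ax^3 + bx^2 + cx + d. Substituting each data point gives a linear system:
  a + b + c + d = 5
  8a + 4b + 2c + d = 26
  343a + 49b + 7c + d = 1211
  729a + 81b + 9c + d = 2637
Solving the system yields a = 4, b = -4, c = 5, d = 0.
So p(x) = 4x³ - 4x² + 5x.
Check: p(1) = 5. ✓

p(x) = 4x^3 - 4x^2 + 5x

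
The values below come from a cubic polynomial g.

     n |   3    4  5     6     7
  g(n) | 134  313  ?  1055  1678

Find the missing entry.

610

On equispaced nodes a degree-3 polynomial has vanishing fourth forward difference, so
  g(3) - 4·g(4) + 6·g(5) - 4·g(6) + g(7) = 0.
Substituting the known values and solving for g(5):
  6·g(5) = 3660
  g(5) = 610.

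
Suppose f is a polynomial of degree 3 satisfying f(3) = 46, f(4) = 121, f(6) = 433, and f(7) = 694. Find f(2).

Using the Lagrange interpolation formula with nodes 3, 4, 6, 7:
  L_0(x) = (x - 4)(x - 6)(x - 7) / -12
  L_1(x) = (x - 3)(x - 6)(x - 7) / 6
  L_2(x) = (x - 3)(x - 4)(x - 7) / -6
  L_3(x) = (x - 3)(x - 4)(x - 6) / 12
Then f(x) = 46·L_0(x) + 121·L_1(x) + 433·L_2(x) + 694·L_3(x).
Expanding and collecting terms gives f(x) = 2x³ + x² - 6x + 1.
Evaluating at x = 2: f(2) = 9.

9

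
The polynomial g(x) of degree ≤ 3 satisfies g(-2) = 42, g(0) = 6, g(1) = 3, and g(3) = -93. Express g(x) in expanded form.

Using the Lagrange interpolation formula with nodes -2, 0, 1, 3:
  L_0(x) = x(x - 1)(x - 3) / -30
  L_1(x) = (x + 2)(x - 1)(x - 3) / 6
  L_2(x) = (x + 2)x(x - 3) / -6
  L_3(x) = (x + 2)x(x - 1) / 30
Then g(x) = 42·L_0(x) + 6·L_1(x) + 3·L_2(x) - 93·L_3(x).
Expanding and collecting terms gives g(x) = -4x^3 + x^2 + 6.
Check: g(-2) = 42. ✓

g(x) = -4x^3 + x^2 + 6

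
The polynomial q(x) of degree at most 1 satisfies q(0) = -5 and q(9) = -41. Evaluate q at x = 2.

-13

Using the Lagrange interpolation formula with nodes 0, 9:
  L_0(x) = (x - 9) / -9
  L_1(x) = x / 9
Then q(x) = -5·L_0(x) - 41·L_1(x).
Expanding and collecting terms gives q(x) = -4x - 5.
Evaluating at x = 2: q(2) = -13.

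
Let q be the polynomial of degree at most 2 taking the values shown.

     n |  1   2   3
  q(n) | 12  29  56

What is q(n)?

q(n) = 5n^2 + 2n + 5

Write q(n) = an^2 + bn + c. Substituting each data point gives a linear system:
  a + b + c = 12
  4a + 2b + c = 29
  9a + 3b + c = 56
Solving the system yields a = 5, b = 2, c = 5.
So q(n) = 5n^2 + 2n + 5.
Check: q(3) = 56. ✓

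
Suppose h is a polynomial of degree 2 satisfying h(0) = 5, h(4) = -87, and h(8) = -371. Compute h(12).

Write h(s) = as^2 + bs + c. Substituting each data point gives a linear system:
  c = 5
  16a + 4b + c = -87
  64a + 8b + c = -371
Solving the system yields a = -6, b = 1, c = 5.
So h(s) = -6s^2 + s + 5.
Then h(12) = -847.

-847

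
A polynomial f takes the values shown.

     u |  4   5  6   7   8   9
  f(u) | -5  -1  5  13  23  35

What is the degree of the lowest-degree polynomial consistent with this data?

Forward differences of the values at u = 4, 5, 6, 7, 8, 9:
  f  : -5  -1  5  13  23  35
  Δ  : 4  6  8  10  12
  Δ^2: 2  2  2  2
  Δ^3: 0  0  0
  Δ^4: 0  0
  Δ^5: 0
The second differences are constant (2) and nonzero, while all higher differences vanish, so the minimal degree is 2.

2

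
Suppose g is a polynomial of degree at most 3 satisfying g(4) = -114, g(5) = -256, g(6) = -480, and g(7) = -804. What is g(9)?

Write g(s) = as^3 + bs^2 + cs + d. Substituting each data point gives a linear system:
  64a + 16b + 4c + d = -114
  125a + 25b + 5c + d = -256
  216a + 36b + 6c + d = -480
  343a + 49b + 7c + d = -804
Solving the system yields a = -3, b = 4, c = 5, d = -6.
So g(s) = -3s^3 + 4s^2 + 5s - 6.
Then g(9) = -1824.

-1824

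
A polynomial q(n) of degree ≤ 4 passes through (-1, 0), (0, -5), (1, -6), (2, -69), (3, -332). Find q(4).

Using the Lagrange interpolation formula with nodes -1, 0, 1, 2, 3:
  L_0(n) = n(n - 1)(n - 2)(n - 3) / 24
  L_1(n) = (n + 1)(n - 1)(n - 2)(n - 3) / -6
  L_2(n) = (n + 1)n(n - 2)(n - 3) / 4
  L_3(n) = (n + 1)n(n - 1)(n - 3) / -6
  L_4(n) = (n + 1)n(n - 1)(n - 2) / 24
Then q(n) = 0·L_0(n) - 5·L_1(n) - 6·L_2(n) - 69·L_3(n) - 332·L_4(n).
Expanding and collecting terms gives q(n) = -3n^4 - 5n^3 + 5n^2 + 2n - 5.
Evaluating at n = 4: q(4) = -1005.

-1005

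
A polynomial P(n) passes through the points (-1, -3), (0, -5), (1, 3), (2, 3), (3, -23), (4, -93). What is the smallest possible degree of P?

3

Forward differences of the values at n = -1, 0, 1, 2, 3, 4:
  P  : -3  -5  3  3  -23  -93
  Δ  : -2  8  0  -26  -70
  Δ^2: 10  -8  -26  -44
  Δ^3: -18  -18  -18
  Δ^4: 0  0
  Δ^5: 0
The third differences are constant (-18) and nonzero, while all higher differences vanish, so the minimal degree is 3.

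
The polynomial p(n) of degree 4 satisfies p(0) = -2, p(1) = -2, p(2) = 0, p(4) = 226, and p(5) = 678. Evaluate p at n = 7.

Write p(n) = an^4 + bn^3 + cn^2 + dn + e. Substituting each data point gives a linear system:
  e = -2
  a + b + c + d + e = -2
  16a + 8b + 4c + 2d + e = 0
  256a + 64b + 16c + 4d + e = 226
  625a + 125b + 25c + 5d + e = 678
Solving the system yields a = 2, b = -5, c = 2, d = 1, e = -2.
So p(n) = 2n^4 - 5n^3 + 2n^2 + n - 2.
Then p(7) = 3190.

3190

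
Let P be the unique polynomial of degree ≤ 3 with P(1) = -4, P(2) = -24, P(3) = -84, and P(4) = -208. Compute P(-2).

56

Using the Lagrange interpolation formula with nodes 1, 2, 3, 4:
  L_0(n) = (n - 2)(n - 3)(n - 4) / -6
  L_1(n) = (n - 1)(n - 3)(n - 4) / 2
  L_2(n) = (n - 1)(n - 2)(n - 4) / -2
  L_3(n) = (n - 1)(n - 2)(n - 3) / 6
Then P(n) = -4·L_0(n) - 24·L_1(n) - 84·L_2(n) - 208·L_3(n).
Expanding and collecting terms gives P(n) = -4n^3 + 4n^2 - 4n.
Evaluating at n = -2: P(-2) = 56.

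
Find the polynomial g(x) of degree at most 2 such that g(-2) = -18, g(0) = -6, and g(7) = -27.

g(x) = -x^2 + 4x - 6

Using the Lagrange interpolation formula with nodes -2, 0, 7:
  L_0(x) = x(x - 7) / 18
  L_1(x) = (x + 2)(x - 7) / -14
  L_2(x) = (x + 2)x / 63
Then g(x) = -18·L_0(x) - 6·L_1(x) - 27·L_2(x).
Expanding and collecting terms gives g(x) = -x² + 4x - 6.
Check: g(0) = -6. ✓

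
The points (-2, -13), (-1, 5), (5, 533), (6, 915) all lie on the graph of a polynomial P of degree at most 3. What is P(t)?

P(t) = 4t^3 + 2t^2 - 4t + 3

Write P(t) = at^3 + bt^2 + ct + d. Substituting each data point gives a linear system:
  -8a + 4b - 2c + d = -13
  -a + b - c + d = 5
  125a + 25b + 5c + d = 533
  216a + 36b + 6c + d = 915
Solving the system yields a = 4, b = 2, c = -4, d = 3.
So P(t) = 4t^3 + 2t^2 - 4t + 3.
Check: P(-2) = -13. ✓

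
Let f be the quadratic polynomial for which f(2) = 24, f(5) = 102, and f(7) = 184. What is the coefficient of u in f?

5

Write f(u) = au^2 + bu + c. Substituting each data point gives a linear system:
  4a + 2b + c = 24
  25a + 5b + c = 102
  49a + 7b + c = 184
Solving the system yields a = 3, b = 5, c = 2.
So f(u) = 3u² + 5u + 2.
The coefficient of u is 5.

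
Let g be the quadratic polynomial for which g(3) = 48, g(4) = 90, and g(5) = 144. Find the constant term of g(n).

Write g(n) = an^2 + bn + c. Substituting each data point gives a linear system:
  9a + 3b + c = 48
  16a + 4b + c = 90
  25a + 5b + c = 144
Solving the system yields a = 6, b = 0, c = -6.
So g(n) = 6n² - 6.
The constant term is -6.

-6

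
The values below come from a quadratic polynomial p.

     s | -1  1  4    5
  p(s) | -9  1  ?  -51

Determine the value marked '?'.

The 3 known points determine the degree-2 polynomial uniquely.
Write p(s) = as^2 + bs + c. Substituting each data point gives a linear system:
  a - b + c = -9
  a + b + c = 1
  25a + 5b + c = -51
Solving the system yields a = -3, b = 5, c = -1.
So p(s) = -3s^2 + 5s - 1.
Then p(4) = -29.

-29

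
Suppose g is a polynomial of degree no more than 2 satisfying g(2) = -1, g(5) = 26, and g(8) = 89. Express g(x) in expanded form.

g(x) = 2x^2 - 5x + 1

Write g(x) = ax^2 + bx + c. Substituting each data point gives a linear system:
  4a + 2b + c = -1
  25a + 5b + c = 26
  64a + 8b + c = 89
Solving the system yields a = 2, b = -5, c = 1.
So g(x) = 2x² - 5x + 1.
Check: g(5) = 26. ✓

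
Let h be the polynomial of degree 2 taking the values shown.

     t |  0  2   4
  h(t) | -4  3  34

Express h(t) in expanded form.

Write h(t) = at^2 + bt + c. Substituting each data point gives a linear system:
  c = -4
  4a + 2b + c = 3
  16a + 4b + c = 34
Solving the system yields a = 3, b = -5/2, c = -4.
So h(t) = 3t^2 - (5/2)t - 4.
Check: h(0) = -4. ✓

h(t) = 3t^2 - (5/2)t - 4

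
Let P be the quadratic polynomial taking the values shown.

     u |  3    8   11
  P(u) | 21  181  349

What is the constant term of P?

-3

Write P(u) = au^2 + bu + c. Substituting each data point gives a linear system:
  9a + 3b + c = 21
  64a + 8b + c = 181
  121a + 11b + c = 349
Solving the system yields a = 3, b = -1, c = -3.
So P(u) = 3u^2 - u - 3.
The constant term is -3.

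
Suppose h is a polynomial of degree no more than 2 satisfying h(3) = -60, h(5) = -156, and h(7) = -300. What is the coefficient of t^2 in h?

Write h(t) = at^2 + bt + c. Substituting each data point gives a linear system:
  9a + 3b + c = -60
  25a + 5b + c = -156
  49a + 7b + c = -300
Solving the system yields a = -6, b = 0, c = -6.
So h(t) = -6t^2 - 6.
The leading coefficient is -6.

-6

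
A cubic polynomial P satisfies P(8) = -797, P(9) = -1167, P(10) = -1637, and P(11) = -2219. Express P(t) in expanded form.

Using the Lagrange interpolation formula with nodes 8, 9, 10, 11:
  L_0(t) = (t - 9)(t - 10)(t - 11) / -6
  L_1(t) = (t - 8)(t - 10)(t - 11) / 2
  L_2(t) = (t - 8)(t - 9)(t - 11) / -2
  L_3(t) = (t - 8)(t - 9)(t - 10) / 6
Then P(t) = -797·L_0(t) - 1167·L_1(t) - 1637·L_2(t) - 2219·L_3(t).
Expanding and collecting terms gives P(t) = -2t^3 + 4t^2 - 4t + 3.
Check: P(11) = -2219. ✓

P(t) = -2t^3 + 4t^2 - 4t + 3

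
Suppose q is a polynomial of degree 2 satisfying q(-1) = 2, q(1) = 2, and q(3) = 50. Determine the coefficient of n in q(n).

Write q(n) = an^2 + bn + c. Substituting each data point gives a linear system:
  a - b + c = 2
  a + b + c = 2
  9a + 3b + c = 50
Solving the system yields a = 6, b = 0, c = -4.
So q(n) = 6n^2 - 4.
The coefficient of n is 0.

0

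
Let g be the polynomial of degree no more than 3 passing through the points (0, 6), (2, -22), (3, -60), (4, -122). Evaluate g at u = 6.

-342

Using the Lagrange interpolation formula with nodes 0, 2, 3, 4:
  L_0(u) = (u - 2)(u - 3)(u - 4) / -24
  L_1(u) = u(u - 3)(u - 4) / 4
  L_2(u) = u(u - 2)(u - 4) / -3
  L_3(u) = u(u - 2)(u - 3) / 8
Then g(u) = 6·L_0(u) - 22·L_1(u) - 60·L_2(u) - 122·L_3(u).
Expanding and collecting terms gives g(u) = -u³ - 3u² - 4u + 6.
Evaluating at u = 6: g(6) = -342.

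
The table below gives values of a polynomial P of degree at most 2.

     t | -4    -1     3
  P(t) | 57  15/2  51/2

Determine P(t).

Using the Lagrange interpolation formula with nodes -4, -1, 3:
  L_0(t) = (t + 1)(t - 3) / 21
  L_1(t) = (t + 4)(t - 3) / -12
  L_2(t) = (t + 4)(t + 1) / 28
Then P(t) = 57·L_0(t) + 15/2·L_1(t) + 51/2·L_2(t).
Expanding and collecting terms gives P(t) = 3t² - (3/2)t + 3.
Check: P(-1) = 15/2. ✓

P(t) = 3t^2 - (3/2)t + 3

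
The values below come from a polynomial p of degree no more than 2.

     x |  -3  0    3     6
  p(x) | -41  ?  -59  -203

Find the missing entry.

-5

On equispaced nodes a degree-2 polynomial has vanishing third forward difference, so
  - p(-3) + 3·p(0) - 3·p(3) + p(6) = 0.
Substituting the known values and solving for p(0):
  3·p(0) = -15
  p(0) = -5.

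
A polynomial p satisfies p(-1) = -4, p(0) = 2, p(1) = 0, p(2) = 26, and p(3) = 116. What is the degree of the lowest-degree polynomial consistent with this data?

Forward differences of the values at n = -1, 0, 1, 2, 3:
  p  : -4  2  0  26  116
  Δ  : 6  -2  26  90
  Δ^2: -8  28  64
  Δ^3: 36  36
  Δ^4: 0
The third differences are constant (36) and nonzero, while all higher differences vanish, so the minimal degree is 3.

3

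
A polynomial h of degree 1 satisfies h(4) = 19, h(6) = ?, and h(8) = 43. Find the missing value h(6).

On equispaced nodes a degree-1 polynomial has vanishing second forward difference, so
  h(4) - 2·h(6) + h(8) = 0.
Substituting the known values and solving for h(6):
  -2·h(6) = -62
  h(6) = 31.

31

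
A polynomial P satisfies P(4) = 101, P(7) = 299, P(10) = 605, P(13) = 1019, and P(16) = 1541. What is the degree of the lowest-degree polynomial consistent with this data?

Forward differences of the values at s = 4, 7, 10, 13, 16:
  P  : 101  299  605  1019  1541
  Δ  : 198  306  414  522
  Δ^2: 108  108  108
  Δ^3: 0  0
  Δ^4: 0
The second differences are constant (108) and nonzero, while all higher differences vanish, so the minimal degree is 2.

2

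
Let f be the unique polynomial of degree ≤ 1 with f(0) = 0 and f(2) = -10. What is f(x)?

f(x) = -5x

Write f(x) = ax + b. Substituting each data point gives a linear system:
  b = 0
  2a + b = -10
Solving the system yields a = -5, b = 0.
So f(x) = -5x.
Check: f(2) = -10. ✓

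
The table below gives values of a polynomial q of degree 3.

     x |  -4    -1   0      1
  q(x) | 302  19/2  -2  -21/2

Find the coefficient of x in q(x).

Write q(x) = ax^3 + bx^2 + cx + d. Substituting each data point gives a linear system:
  -64a + 16b - 4c + d = 302
  -a + b - c + d = 19/2
  d = -2
  a + b + c + d = -21/2
Solving the system yields a = -4, b = 3/2, c = -6, d = -2.
So q(x) = -4x³ + (3/2)x² - 6x - 2.
The coefficient of x is -6.

-6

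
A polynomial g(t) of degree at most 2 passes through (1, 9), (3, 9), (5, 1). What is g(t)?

g(t) = -t^2 + 4t + 6

Using the Lagrange interpolation formula with nodes 1, 3, 5:
  L_0(t) = (t - 3)(t - 5) / 8
  L_1(t) = (t - 1)(t - 5) / -4
  L_2(t) = (t - 1)(t - 3) / 8
Then g(t) = 9·L_0(t) + 9·L_1(t) + 1·L_2(t).
Expanding and collecting terms gives g(t) = -t^2 + 4t + 6.
Check: g(1) = 9. ✓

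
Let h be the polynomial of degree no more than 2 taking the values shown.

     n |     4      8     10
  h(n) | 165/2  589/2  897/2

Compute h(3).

99/2

Using the Lagrange interpolation formula with nodes 4, 8, 10:
  L_0(n) = (n - 8)(n - 10) / 24
  L_1(n) = (n - 4)(n - 10) / -8
  L_2(n) = (n - 4)(n - 8) / 12
Then h(n) = 165/2·L_0(n) + 589/2·L_1(n) + 897/2·L_2(n).
Expanding and collecting terms gives h(n) = 4n² + 5n - 3/2.
Evaluating at n = 3: h(3) = 99/2.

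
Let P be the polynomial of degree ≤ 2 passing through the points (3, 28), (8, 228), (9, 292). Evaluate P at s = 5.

84

Write P(s) = as^2 + bs + c. Substituting each data point gives a linear system:
  9a + 3b + c = 28
  64a + 8b + c = 228
  81a + 9b + c = 292
Solving the system yields a = 4, b = -4, c = 4.
So P(s) = 4s² - 4s + 4.
Then P(5) = 84.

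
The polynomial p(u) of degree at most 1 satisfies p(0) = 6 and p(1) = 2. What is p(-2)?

Write p(u) = au + b. Substituting each data point gives a linear system:
  b = 6
  a + b = 2
Solving the system yields a = -4, b = 6.
So p(u) = -4u + 6.
Then p(-2) = 14.

14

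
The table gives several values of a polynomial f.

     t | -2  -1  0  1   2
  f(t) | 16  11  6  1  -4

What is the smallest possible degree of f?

1

Forward differences of the values at t = -2, -1, 0, 1, 2:
  f  : 16  11  6  1  -4
  Δ  : -5  -5  -5  -5
  Δ^2: 0  0  0
  Δ^3: 0  0
  Δ^4: 0
The first differences are constant (-5) and nonzero, while all higher differences vanish, so the minimal degree is 1.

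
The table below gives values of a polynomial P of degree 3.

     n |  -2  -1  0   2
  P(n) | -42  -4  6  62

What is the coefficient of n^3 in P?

5

Write P(n) = an^3 + bn^2 + cn + d. Substituting each data point gives a linear system:
  -8a + 4b - 2c + d = -42
  -a + b - c + d = -4
  d = 6
  8a + 4b + 2c + d = 62
Solving the system yields a = 5, b = 1, c = 6, d = 6.
So P(n) = 5n³ + n² + 6n + 6.
The leading coefficient is 5.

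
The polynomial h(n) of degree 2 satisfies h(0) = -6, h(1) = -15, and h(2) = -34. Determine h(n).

Write h(n) = an^2 + bn + c. Substituting each data point gives a linear system:
  c = -6
  a + b + c = -15
  4a + 2b + c = -34
Solving the system yields a = -5, b = -4, c = -6.
So h(n) = -5n² - 4n - 6.
Check: h(2) = -34. ✓

h(n) = -5n^2 - 4n - 6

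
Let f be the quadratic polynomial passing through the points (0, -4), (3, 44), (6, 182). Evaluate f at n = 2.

18

Using the Lagrange interpolation formula with nodes 0, 3, 6:
  L_0(n) = (n - 3)(n - 6) / 18
  L_1(n) = n(n - 6) / -9
  L_2(n) = n(n - 3) / 18
Then f(n) = -4·L_0(n) + 44·L_1(n) + 182·L_2(n).
Expanding and collecting terms gives f(n) = 5n^2 + n - 4.
Evaluating at n = 2: f(2) = 18.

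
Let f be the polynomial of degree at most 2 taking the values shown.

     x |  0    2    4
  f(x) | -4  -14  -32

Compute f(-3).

-4

Write f(x) = ax^2 + bx + c. Substituting each data point gives a linear system:
  c = -4
  4a + 2b + c = -14
  16a + 4b + c = -32
Solving the system yields a = -1, b = -3, c = -4.
So f(x) = -x^2 - 3x - 4.
Then f(-3) = -4.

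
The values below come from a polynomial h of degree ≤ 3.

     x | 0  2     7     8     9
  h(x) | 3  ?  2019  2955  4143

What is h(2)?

69

The 4 known points determine the degree-3 polynomial uniquely.
Write h(x) = ax^3 + bx^2 + cx + d. Substituting each data point gives a linear system:
  d = 3
  343a + 49b + 7c + d = 2019
  512a + 64b + 8c + d = 2955
  729a + 81b + 9c + d = 4143
Solving the system yields a = 5, b = 6, c = 1, d = 3.
So h(x) = 5x³ + 6x² + x + 3.
Then h(2) = 69.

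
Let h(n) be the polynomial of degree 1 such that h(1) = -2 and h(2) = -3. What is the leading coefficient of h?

-1

Write h(n) = an + b. Substituting each data point gives a linear system:
  a + b = -2
  2a + b = -3
Solving the system yields a = -1, b = -1.
So h(n) = -n - 1.
The leading coefficient is -1.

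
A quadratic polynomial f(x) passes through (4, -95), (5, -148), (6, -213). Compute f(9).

-480

Write f(x) = ax^2 + bx + c. Substituting each data point gives a linear system:
  16a + 4b + c = -95
  25a + 5b + c = -148
  36a + 6b + c = -213
Solving the system yields a = -6, b = 1, c = -3.
So f(x) = -6x^2 + x - 3.
Then f(9) = -480.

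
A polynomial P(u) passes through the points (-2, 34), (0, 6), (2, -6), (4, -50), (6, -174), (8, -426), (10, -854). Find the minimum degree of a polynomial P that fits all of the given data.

3

Forward differences of the values at u = -2, 0, 2, 4, 6, 8, 10:
  P  : 34  6  -6  -50  -174  -426  -854
  Δ  : -28  -12  -44  -124  -252  -428
  Δ^2: 16  -32  -80  -128  -176
  Δ^3: -48  -48  -48  -48
  Δ^4: 0  0  0
  Δ^5: 0  0
  Δ^6: 0
The third differences are constant (-48) and nonzero, while all higher differences vanish, so the minimal degree is 3.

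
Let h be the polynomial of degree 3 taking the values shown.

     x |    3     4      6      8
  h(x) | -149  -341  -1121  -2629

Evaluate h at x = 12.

Write h(x) = ax^3 + bx^2 + cx + d. Substituting each data point gives a linear system:
  27a + 9b + 3c + d = -149
  64a + 16b + 4c + d = -341
  216a + 36b + 6c + d = -1121
  512a + 64b + 8c + d = -2629
Solving the system yields a = -5, b = -1, c = 0, d = -5.
So h(x) = -5x³ - x² - 5.
Then h(12) = -8789.

-8789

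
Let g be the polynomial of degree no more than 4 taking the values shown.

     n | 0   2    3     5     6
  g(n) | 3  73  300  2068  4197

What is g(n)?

Using the Lagrange interpolation formula with nodes 0, 2, 3, 5, 6:
  L_0(n) = (n - 2)(n - 3)(n - 5)(n - 6) / 180
  L_1(n) = n(n - 3)(n - 5)(n - 6) / -24
  L_2(n) = n(n - 2)(n - 5)(n - 6) / 18
  L_3(n) = n(n - 2)(n - 3)(n - 6) / -30
  L_4(n) = n(n - 2)(n - 3)(n - 5) / 72
Then g(n) = 3·L_0(n) + 73·L_1(n) + 300·L_2(n) + 2068·L_3(n) + 4197·L_4(n).
Expanding and collecting terms gives g(n) = 3n⁴ + n³ + 2n² + 3n + 3.
Check: g(5) = 2068. ✓

g(n) = 3n^4 + n^3 + 2n^2 + 3n + 3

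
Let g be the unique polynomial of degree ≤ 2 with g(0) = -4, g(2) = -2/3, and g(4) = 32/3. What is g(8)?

Write g(x) = ax^2 + bx + c. Substituting each data point gives a linear system:
  c = -4
  4a + 2b + c = -2/3
  16a + 4b + c = 32/3
Solving the system yields a = 1, b = -1/3, c = -4.
So g(x) = x^2 - (1/3)x - 4.
Then g(8) = 172/3.

172/3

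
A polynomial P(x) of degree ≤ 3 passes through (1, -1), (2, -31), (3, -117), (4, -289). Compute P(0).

3

Forward differences of the values at x = 1, 2, 3, 4:
  P  : -1  -31  -117  -289
  Δ  : -30  -86  -172
  Δ^2: -56  -86
  Δ^3: -30
The third differences are constant, confirming degree 3.
Interpolating (Newton forward form) and evaluating at x = 0 gives P(0) = 3.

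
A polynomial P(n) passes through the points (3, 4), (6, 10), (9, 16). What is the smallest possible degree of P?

1

Forward differences of the values at n = 3, 6, 9:
  P  : 4  10  16
  Δ  : 6  6
  Δ^2: 0
The first differences are constant (6) and nonzero, while all higher differences vanish, so the minimal degree is 1.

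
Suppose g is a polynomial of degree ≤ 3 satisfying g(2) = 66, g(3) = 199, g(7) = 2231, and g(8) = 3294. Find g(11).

Using the Lagrange interpolation formula with nodes 2, 3, 7, 8:
  L_0(n) = (n - 3)(n - 7)(n - 8) / -30
  L_1(n) = (n - 2)(n - 7)(n - 8) / 20
  L_2(n) = (n - 2)(n - 3)(n - 8) / -20
  L_3(n) = (n - 2)(n - 3)(n - 7) / 30
Then g(n) = 66·L_0(n) + 199·L_1(n) + 2231·L_2(n) + 3294·L_3(n).
Expanding and collecting terms gives g(n) = 6n³ + 3n² + 4n - 2.
Evaluating at n = 11: g(11) = 8391.

8391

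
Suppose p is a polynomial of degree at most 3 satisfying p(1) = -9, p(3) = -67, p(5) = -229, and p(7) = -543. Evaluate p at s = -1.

Using the Lagrange interpolation formula with nodes 1, 3, 5, 7:
  L_0(s) = (s - 3)(s - 5)(s - 7) / -48
  L_1(s) = (s - 1)(s - 5)(s - 7) / 16
  L_2(s) = (s - 1)(s - 3)(s - 7) / -16
  L_3(s) = (s - 1)(s - 3)(s - 5) / 48
Then p(s) = -9·L_0(s) - 67·L_1(s) - 229·L_2(s) - 543·L_3(s).
Expanding and collecting terms gives p(s) = -s^3 - 4s^2 - 4.
Evaluating at s = -1: p(-1) = -7.

-7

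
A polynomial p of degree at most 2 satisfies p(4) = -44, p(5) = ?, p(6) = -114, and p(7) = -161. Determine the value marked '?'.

-75

The 3 known points determine the degree-2 polynomial uniquely.
Write p(n) = an^2 + bn + c. Substituting each data point gives a linear system:
  16a + 4b + c = -44
  36a + 6b + c = -114
  49a + 7b + c = -161
Solving the system yields a = -4, b = 5, c = 0.
So p(n) = -4n^2 + 5n.
Then p(5) = -75.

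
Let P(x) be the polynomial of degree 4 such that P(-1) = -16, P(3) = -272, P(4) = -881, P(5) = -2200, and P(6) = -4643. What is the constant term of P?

Write P(x) = ax^4 + bx^3 + cx^2 + dx + e. Substituting each data point gives a linear system:
  a - b + c - d + e = -16
  81a + 27b + 9c + 3d + e = -272
  256a + 64b + 16c + 4d + e = -881
  625a + 125b + 25c + 5d + e = -2200
  1296a + 216b + 36c + 6d + e = -4643
Solving the system yields a = -4, b = 3, c = -3, d = 1, e = -5.
So P(x) = -4x^4 + 3x^3 - 3x^2 + x - 5.
The constant term is -5.

-5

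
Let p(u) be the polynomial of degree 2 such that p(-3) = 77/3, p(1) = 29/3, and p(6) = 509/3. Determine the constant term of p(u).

5/3

Write p(u) = au^2 + bu + c. Substituting each data point gives a linear system:
  9a - 3b + c = 77/3
  a + b + c = 29/3
  36a + 6b + c = 509/3
Solving the system yields a = 4, b = 4, c = 5/3.
So p(u) = 4u^2 + 4u + 5/3.
The constant term is 5/3.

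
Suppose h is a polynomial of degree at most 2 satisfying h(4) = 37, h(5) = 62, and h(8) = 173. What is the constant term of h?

-3

Write h(s) = as^2 + bs + c. Substituting each data point gives a linear system:
  16a + 4b + c = 37
  25a + 5b + c = 62
  64a + 8b + c = 173
Solving the system yields a = 3, b = -2, c = -3.
So h(s) = 3s² - 2s - 3.
The constant term is -3.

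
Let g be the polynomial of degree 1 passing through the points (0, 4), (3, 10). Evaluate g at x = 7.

Using the Lagrange interpolation formula with nodes 0, 3:
  L_0(x) = (x - 3) / -3
  L_1(x) = x / 3
Then g(x) = 4·L_0(x) + 10·L_1(x).
Expanding and collecting terms gives g(x) = 2x + 4.
Evaluating at x = 7: g(7) = 18.

18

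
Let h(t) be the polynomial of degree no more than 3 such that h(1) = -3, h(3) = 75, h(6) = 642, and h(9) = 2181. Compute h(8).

Write h(t) = at^3 + bt^2 + ct + d. Substituting each data point gives a linear system:
  a + b + c + d = -3
  27a + 9b + 3c + d = 75
  216a + 36b + 6c + d = 642
  729a + 81b + 9c + d = 2181
Solving the system yields a = 3, b = 0, c = 0, d = -6.
So h(t) = 3t^3 - 6.
Then h(8) = 1530.

1530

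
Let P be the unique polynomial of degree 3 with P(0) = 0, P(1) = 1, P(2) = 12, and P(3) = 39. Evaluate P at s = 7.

427

Using the Lagrange interpolation formula with nodes 0, 1, 2, 3:
  L_0(s) = (s - 1)(s - 2)(s - 3) / -6
  L_1(s) = s(s - 2)(s - 3) / 2
  L_2(s) = s(s - 1)(s - 3) / -2
  L_3(s) = s(s - 1)(s - 2) / 6
Then P(s) = 0·L_0(s) + 1·L_1(s) + 12·L_2(s) + 39·L_3(s).
Expanding and collecting terms gives P(s) = s³ + 2s² - 2s.
Evaluating at s = 7: P(7) = 427.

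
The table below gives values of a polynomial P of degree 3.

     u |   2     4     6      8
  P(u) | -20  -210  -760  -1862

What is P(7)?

-1230

Using the Lagrange interpolation formula with nodes 2, 4, 6, 8:
  L_0(u) = (u - 4)(u - 6)(u - 8) / -48
  L_1(u) = (u - 2)(u - 6)(u - 8) / 16
  L_2(u) = (u - 2)(u - 4)(u - 8) / -16
  L_3(u) = (u - 2)(u - 4)(u - 6) / 48
Then P(u) = -20·L_0(u) - 210·L_1(u) - 760·L_2(u) - 1862·L_3(u).
Expanding and collecting terms gives P(u) = -4u^3 + 3u^2 - u + 2.
Evaluating at u = 7: P(7) = -1230.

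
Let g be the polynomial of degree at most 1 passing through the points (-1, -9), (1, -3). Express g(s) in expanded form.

g(s) = 3s - 6

Write g(s) = as + b. Substituting each data point gives a linear system:
  -a + b = -9
  a + b = -3
Solving the system yields a = 3, b = -6.
So g(s) = 3s - 6.
Check: g(1) = -3. ✓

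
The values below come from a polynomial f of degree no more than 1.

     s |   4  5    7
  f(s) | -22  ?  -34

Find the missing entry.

The 2 known points determine the degree-1 polynomial uniquely.
Write f(s) = as + b. Substituting each data point gives a linear system:
  4a + b = -22
  7a + b = -34
Solving the system yields a = -4, b = -6.
So f(s) = -4s - 6.
Then f(5) = -26.

-26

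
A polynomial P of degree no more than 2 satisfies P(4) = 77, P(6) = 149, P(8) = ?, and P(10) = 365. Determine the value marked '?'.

On equispaced nodes a degree-2 polynomial has vanishing third forward difference, so
  - P(4) + 3·P(6) - 3·P(8) + P(10) = 0.
Substituting the known values and solving for P(8):
  -3·P(8) = -735
  P(8) = 245.

245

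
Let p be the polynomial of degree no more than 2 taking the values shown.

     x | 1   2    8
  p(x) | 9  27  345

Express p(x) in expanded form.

Write p(x) = ax^2 + bx + c. Substituting each data point gives a linear system:
  a + b + c = 9
  4a + 2b + c = 27
  64a + 8b + c = 345
Solving the system yields a = 5, b = 3, c = 1.
So p(x) = 5x² + 3x + 1.
Check: p(2) = 27. ✓

p(x) = 5x^2 + 3x + 1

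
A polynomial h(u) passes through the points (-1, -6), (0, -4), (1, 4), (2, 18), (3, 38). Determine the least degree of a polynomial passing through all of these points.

Forward differences of the values at u = -1, 0, 1, 2, 3:
  h  : -6  -4  4  18  38
  Δ  : 2  8  14  20
  Δ^2: 6  6  6
  Δ^3: 0  0
  Δ^4: 0
The second differences are constant (6) and nonzero, while all higher differences vanish, so the minimal degree is 2.

2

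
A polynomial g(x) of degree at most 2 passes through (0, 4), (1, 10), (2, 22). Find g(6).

130

Using the Lagrange interpolation formula with nodes 0, 1, 2:
  L_0(x) = (x - 1)(x - 2) / 2
  L_1(x) = x(x - 2) / -1
  L_2(x) = x(x - 1) / 2
Then g(x) = 4·L_0(x) + 10·L_1(x) + 22·L_2(x).
Expanding and collecting terms gives g(x) = 3x^2 + 3x + 4.
Evaluating at x = 6: g(6) = 130.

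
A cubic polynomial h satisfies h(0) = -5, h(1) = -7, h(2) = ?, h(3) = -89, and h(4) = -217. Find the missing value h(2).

The 4 known points determine the degree-3 polynomial uniquely.
Write h(u) = au^3 + bu^2 + cu + d. Substituting each data point gives a linear system:
  d = -5
  a + b + c + d = -7
  27a + 9b + 3c + d = -89
  64a + 16b + 4c + d = -217
Solving the system yields a = -4, b = 3, c = -1, d = -5.
So h(u) = -4u^3 + 3u^2 - u - 5.
Then h(2) = -27.

-27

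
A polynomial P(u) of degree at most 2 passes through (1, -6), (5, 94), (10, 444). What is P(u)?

Write P(u) = au^2 + bu + c. Substituting each data point gives a linear system:
  a + b + c = -6
  25a + 5b + c = 94
  100a + 10b + c = 444
Solving the system yields a = 5, b = -5, c = -6.
So P(u) = 5u^2 - 5u - 6.
Check: P(5) = 94. ✓

P(u) = 5u^2 - 5u - 6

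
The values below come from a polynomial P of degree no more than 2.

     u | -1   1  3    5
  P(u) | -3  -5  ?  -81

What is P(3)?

-31

On equispaced nodes a degree-2 polynomial has vanishing third forward difference, so
  - P(-1) + 3·P(1) - 3·P(3) + P(5) = 0.
Substituting the known values and solving for P(3):
  -3·P(3) = 93
  P(3) = -31.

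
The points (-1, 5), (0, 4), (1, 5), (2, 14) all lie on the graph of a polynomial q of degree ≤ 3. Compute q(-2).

2

Using the Lagrange interpolation formula with nodes -1, 0, 1, 2:
  L_0(x) = x(x - 1)(x - 2) / -6
  L_1(x) = (x + 1)(x - 1)(x - 2) / 2
  L_2(x) = (x + 1)x(x - 2) / -2
  L_3(x) = (x + 1)x(x - 1) / 6
Then q(x) = 5·L_0(x) + 4·L_1(x) + 5·L_2(x) + 14·L_3(x).
Expanding and collecting terms gives q(x) = x³ + x² - x + 4.
Evaluating at x = -2: q(-2) = 2.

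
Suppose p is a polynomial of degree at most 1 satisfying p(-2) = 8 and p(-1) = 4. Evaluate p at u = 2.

-8

Using the Lagrange interpolation formula with nodes -2, -1:
  L_0(u) = (u + 1) / -1
  L_1(u) = (u + 2) / 1
Then p(u) = 8·L_0(u) + 4·L_1(u).
Expanding and collecting terms gives p(u) = -4u.
Evaluating at u = 2: p(2) = -8.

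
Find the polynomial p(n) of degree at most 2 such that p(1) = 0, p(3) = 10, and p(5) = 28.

p(n) = n^2 + n - 2

Write p(n) = an^2 + bn + c. Substituting each data point gives a linear system:
  a + b + c = 0
  9a + 3b + c = 10
  25a + 5b + c = 28
Solving the system yields a = 1, b = 1, c = -2.
So p(n) = n² + n - 2.
Check: p(1) = 0. ✓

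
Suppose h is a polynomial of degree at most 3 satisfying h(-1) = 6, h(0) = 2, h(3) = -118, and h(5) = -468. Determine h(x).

Using the Lagrange interpolation formula with nodes -1, 0, 3, 5:
  L_0(x) = x(x - 3)(x - 5) / -24
  L_1(x) = (x + 1)(x - 3)(x - 5) / 15
  L_2(x) = (x + 1)x(x - 5) / -24
  L_3(x) = (x + 1)x(x - 3) / 60
Then h(x) = 6·L_0(x) + 2·L_1(x) - 118·L_2(x) - 468·L_3(x).
Expanding and collecting terms gives h(x) = -3x^3 - 3x^2 - 4x + 2.
Check: h(3) = -118. ✓

h(x) = -3x^3 - 3x^2 - 4x + 2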